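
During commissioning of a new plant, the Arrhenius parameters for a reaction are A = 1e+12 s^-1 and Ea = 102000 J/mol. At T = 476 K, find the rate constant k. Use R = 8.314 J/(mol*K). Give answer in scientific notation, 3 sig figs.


k = A * exp(-Ea/(R*T))
k = 1e+12 * exp(-102000 / (8.314 * 476))
k = 1e+12 * exp(-25.774082)
k = 6.40e+00


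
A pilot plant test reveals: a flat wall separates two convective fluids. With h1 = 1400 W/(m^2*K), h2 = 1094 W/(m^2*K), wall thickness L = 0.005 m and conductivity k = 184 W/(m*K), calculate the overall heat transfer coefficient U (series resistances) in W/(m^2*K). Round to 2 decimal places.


1/U = 1/h1 + L/k + 1/h2
1/U = 1/1400 + 0.005/184 + 1/1094
1/U = 0.0007142857 + 2.71739e-05 + 0.0009140768
1/U = 0.0016555364
U = 604.03 W/(m^2*K)


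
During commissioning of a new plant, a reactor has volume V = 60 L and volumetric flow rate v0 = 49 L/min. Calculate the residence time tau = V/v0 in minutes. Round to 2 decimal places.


tau = V / v0
tau = 60 / 49
tau = 1.22 min


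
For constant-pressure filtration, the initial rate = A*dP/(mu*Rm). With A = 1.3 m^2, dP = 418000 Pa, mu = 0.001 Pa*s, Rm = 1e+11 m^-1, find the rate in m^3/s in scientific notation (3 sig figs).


rate = A * dP / (mu * Rm)
rate = 1.3 * 418000 / (0.001 * 1e+11)
rate = 543400.0 / 1.000e+08
rate = 5.43e-03 m^3/s


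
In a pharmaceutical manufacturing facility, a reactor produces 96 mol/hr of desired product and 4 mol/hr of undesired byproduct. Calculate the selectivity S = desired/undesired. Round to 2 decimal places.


S = desired product rate / undesired product rate
S = 96 / 4
S = 24.00


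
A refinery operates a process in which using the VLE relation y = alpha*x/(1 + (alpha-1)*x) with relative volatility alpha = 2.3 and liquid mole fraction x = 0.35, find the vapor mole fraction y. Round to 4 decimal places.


y = alpha*x / (1 + (alpha-1)*x)
y = 2.3*0.35 / (1 + (2.3-1)*0.35)
y = 0.805 / (1 + 0.455)
y = 0.805 / 1.455
y = 0.5533


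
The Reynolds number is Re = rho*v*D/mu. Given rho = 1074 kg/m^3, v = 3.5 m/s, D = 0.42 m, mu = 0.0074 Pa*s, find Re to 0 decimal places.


Re = rho * v * D / mu
Re = 1074 * 3.5 * 0.42 / 0.0074
Re = 1578.78 / 0.0074
Re = 213349


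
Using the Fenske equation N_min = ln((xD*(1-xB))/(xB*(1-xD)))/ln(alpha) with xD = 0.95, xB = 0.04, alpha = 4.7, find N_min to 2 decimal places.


N_min = ln((xD*(1-xB))/(xB*(1-xD))) / ln(alpha)
Numerator inside ln: 0.912 / 0.002 = 456.0
ln(456.0) = 6.122493
ln(alpha) = ln(4.7) = 1.547563
N_min = 6.122493 / 1.547563 = 3.96


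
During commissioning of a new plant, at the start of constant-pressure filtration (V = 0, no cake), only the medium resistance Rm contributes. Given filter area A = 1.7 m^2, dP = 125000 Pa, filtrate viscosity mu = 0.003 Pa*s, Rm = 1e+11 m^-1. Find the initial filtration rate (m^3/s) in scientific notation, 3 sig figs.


rate = A * dP / (mu * Rm)
rate = 1.7 * 125000 / (0.003 * 1e+11)
rate = 212500.0 / 3.000e+08
rate = 7.08e-04 m^3/s


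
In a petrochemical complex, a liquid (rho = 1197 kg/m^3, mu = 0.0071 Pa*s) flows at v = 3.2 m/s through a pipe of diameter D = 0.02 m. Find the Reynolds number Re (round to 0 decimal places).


Re = rho * v * D / mu
Re = 1197 * 3.2 * 0.02 / 0.0071
Re = 76.608 / 0.0071
Re = 10790


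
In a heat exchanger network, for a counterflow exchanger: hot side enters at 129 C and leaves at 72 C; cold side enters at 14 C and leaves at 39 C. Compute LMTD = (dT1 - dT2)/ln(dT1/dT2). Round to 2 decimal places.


dT1 = Th_in - Tc_out = 129 - 39 = 90
dT2 = Th_out - Tc_in = 72 - 14 = 58
LMTD = (dT1 - dT2) / ln(dT1/dT2)
LMTD = (90 - 58) / ln(90/58)
LMTD = 72.83 K


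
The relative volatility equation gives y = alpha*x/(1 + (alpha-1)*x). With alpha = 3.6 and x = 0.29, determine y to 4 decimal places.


y = alpha*x / (1 + (alpha-1)*x)
y = 3.6*0.29 / (1 + (3.6-1)*0.29)
y = 1.044 / (1 + 0.754)
y = 1.044 / 1.754
y = 0.5952


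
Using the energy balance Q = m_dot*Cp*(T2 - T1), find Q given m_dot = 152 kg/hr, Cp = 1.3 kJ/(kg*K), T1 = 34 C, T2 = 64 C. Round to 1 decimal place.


Q = m_dot * Cp * (T2 - T1)
Q = 152 * 1.3 * (64 - 34)
Q = 152 * 1.3 * 30
Q = 5928.0 kJ/hr


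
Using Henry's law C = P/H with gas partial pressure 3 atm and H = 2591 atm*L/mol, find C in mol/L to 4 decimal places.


C = P / H
C = 3 / 2591
C = 0.0012 mol/L


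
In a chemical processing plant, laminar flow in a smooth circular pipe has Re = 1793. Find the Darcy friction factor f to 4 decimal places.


f = 64 / Re
f = 64 / 1793
f = 0.0357


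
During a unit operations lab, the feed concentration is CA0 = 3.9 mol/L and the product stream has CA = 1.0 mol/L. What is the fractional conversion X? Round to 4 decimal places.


X = (CA0 - CA) / CA0
X = (3.9 - 1.0) / 3.9
X = 2.9 / 3.9
X = 0.7436


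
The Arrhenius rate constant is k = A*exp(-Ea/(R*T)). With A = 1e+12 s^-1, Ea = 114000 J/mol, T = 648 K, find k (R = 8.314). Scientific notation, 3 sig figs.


k = A * exp(-Ea/(R*T))
k = 1e+12 * exp(-114000 / (8.314 * 648))
k = 1e+12 * exp(-21.160203)
k = 6.46e+02


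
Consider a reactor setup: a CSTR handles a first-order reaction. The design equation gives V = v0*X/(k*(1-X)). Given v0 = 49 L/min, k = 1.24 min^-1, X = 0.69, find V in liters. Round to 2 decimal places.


V = v0 * X / (k * (1 - X))
V = 49 * 0.69 / (1.24 * (1 - 0.69))
V = 33.81 / (1.24 * 0.31)
V = 33.81 / 0.3844
V = 87.96 L


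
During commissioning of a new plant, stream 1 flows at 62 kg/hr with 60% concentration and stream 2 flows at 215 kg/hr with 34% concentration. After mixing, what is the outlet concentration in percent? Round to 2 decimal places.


Mass balance on solute: F1*x1 + F2*x2 = F3*x3
F3 = F1 + F2 = 62 + 215 = 277 kg/hr
x3 = (F1*x1 + F2*x2)/F3
x3 = (62*0.6 + 215*0.34) / 277
x3 = 39.82%


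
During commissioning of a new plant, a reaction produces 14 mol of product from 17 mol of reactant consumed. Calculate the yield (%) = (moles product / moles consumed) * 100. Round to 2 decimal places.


Yield = (moles product / moles consumed) * 100%
Yield = (14 / 17) * 100
Yield = 0.8235 * 100
Yield = 82.35%


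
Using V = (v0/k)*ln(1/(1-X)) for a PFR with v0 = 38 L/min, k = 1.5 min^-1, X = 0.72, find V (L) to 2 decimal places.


V = (v0/k) * ln(1/(1-X))
V = (38/1.5) * ln(1/(1-0.72))
V = 25.333333 * ln(3.571429)
V = 25.333333 * 1.272966
V = 32.25 L


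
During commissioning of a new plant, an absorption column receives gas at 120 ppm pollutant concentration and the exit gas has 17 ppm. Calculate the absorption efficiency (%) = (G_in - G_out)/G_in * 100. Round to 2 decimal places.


Efficiency = (G_in - G_out) / G_in * 100%
Efficiency = (120 - 17) / 120 * 100
Efficiency = 103 / 120 * 100
Efficiency = 85.83%


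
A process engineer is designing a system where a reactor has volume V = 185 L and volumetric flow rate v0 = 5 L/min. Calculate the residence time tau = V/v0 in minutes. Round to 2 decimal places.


tau = V / v0
tau = 185 / 5
tau = 37.00 min


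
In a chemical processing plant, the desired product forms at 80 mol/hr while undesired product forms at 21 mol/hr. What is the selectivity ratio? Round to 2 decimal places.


S = desired product rate / undesired product rate
S = 80 / 21
S = 3.81


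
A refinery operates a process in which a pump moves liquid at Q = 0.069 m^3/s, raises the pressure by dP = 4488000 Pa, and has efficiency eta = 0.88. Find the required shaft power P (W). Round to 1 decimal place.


P = Q * dP / eta
P = 0.069 * 4488000 / 0.88
P = 309672.0 / 0.88
P = 351900.0 W


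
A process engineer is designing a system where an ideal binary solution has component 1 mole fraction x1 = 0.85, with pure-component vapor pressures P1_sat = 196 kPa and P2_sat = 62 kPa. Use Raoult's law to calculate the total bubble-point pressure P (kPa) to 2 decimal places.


P = x1*P1_sat + x2*P2_sat
x2 = 1 - x1 = 1 - 0.85 = 0.15
P = 0.85*196 + 0.15*62
P = 166.6 + 9.3
P = 175.90 kPa


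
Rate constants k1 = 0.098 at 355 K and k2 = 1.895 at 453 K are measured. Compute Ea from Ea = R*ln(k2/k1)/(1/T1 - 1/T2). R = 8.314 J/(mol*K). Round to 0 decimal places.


Ea = R * ln(k2/k1) / (1/T1 - 1/T2)
ln(k2/k1) = ln(1.895/0.098) = 2.9620066
1/T1 - 1/T2 = 1/355 - 1/453 = 0.00060939589
Ea = 8.314 * 2.9620066 / 0.00060939589
Ea = 40411 J/mol


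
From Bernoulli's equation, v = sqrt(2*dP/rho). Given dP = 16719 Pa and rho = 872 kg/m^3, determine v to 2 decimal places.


v = sqrt(2*dP/rho)
v = sqrt(2*16719/872)
v = sqrt(38.34633)
v = 6.19 m/s


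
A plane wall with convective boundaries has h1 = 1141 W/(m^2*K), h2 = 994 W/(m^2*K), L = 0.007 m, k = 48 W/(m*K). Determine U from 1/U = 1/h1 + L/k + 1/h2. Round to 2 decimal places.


1/U = 1/h1 + L/k + 1/h2
1/U = 1/1141 + 0.007/48 + 1/994
1/U = 0.0008764242 + 0.0001458333 + 0.0010060362
1/U = 0.0020282937
U = 493.03 W/(m^2*K)


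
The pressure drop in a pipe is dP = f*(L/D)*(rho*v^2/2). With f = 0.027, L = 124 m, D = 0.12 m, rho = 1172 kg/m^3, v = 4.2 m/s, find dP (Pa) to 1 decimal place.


dP = f * (L/D) * (rho*v^2/2)
dP = 0.027 * (124/0.12) * (1172*4.2^2/2)
L/D = 1033.33333333
rho*v^2/2 = 1172*17.64/2 = 10337.04
dP = 0.027 * 1033.33333333 * 10337.04
dP = 288403.4 Pa


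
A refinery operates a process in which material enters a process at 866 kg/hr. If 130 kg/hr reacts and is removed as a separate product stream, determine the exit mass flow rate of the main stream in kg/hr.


Steady-state mass balance on the main outlet: F_out = F_in - F_removed
F_out = 866 - 130
F_out = 736 kg/hr


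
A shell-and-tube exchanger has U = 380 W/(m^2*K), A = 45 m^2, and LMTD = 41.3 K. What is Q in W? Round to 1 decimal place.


Q = U * A * LMTD
Q = 380 * 45 * 41.3
Q = 706230.0 W


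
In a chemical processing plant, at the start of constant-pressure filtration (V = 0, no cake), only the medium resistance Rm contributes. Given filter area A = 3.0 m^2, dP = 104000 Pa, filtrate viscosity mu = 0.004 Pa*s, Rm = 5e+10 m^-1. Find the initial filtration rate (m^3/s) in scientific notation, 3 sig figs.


rate = A * dP / (mu * Rm)
rate = 3.0 * 104000 / (0.004 * 5e+10)
rate = 312000.0 / 2.000e+08
rate = 1.56e-03 m^3/s


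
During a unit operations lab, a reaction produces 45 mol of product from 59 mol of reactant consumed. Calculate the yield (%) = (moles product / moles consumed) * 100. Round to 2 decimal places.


Yield = (moles product / moles consumed) * 100%
Yield = (45 / 59) * 100
Yield = 0.7627 * 100
Yield = 76.27%


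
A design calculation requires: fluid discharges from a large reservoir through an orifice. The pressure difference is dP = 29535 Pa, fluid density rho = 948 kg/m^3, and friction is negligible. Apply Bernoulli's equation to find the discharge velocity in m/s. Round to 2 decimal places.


v = sqrt(2*dP/rho)
v = sqrt(2*29535/948)
v = sqrt(62.310127)
v = 7.89 m/s


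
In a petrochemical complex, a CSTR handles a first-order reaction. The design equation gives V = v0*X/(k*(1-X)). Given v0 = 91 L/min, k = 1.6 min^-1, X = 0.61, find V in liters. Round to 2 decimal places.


V = v0 * X / (k * (1 - X))
V = 91 * 0.61 / (1.6 * (1 - 0.61))
V = 55.51 / (1.6 * 0.39)
V = 55.51 / 0.624
V = 88.96 L


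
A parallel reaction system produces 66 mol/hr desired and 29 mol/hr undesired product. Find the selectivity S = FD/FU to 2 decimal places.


S = desired product rate / undesired product rate
S = 66 / 29
S = 2.28


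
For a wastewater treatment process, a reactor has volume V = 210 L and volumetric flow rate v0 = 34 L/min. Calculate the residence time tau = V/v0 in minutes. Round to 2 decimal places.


tau = V / v0
tau = 210 / 34
tau = 6.18 min


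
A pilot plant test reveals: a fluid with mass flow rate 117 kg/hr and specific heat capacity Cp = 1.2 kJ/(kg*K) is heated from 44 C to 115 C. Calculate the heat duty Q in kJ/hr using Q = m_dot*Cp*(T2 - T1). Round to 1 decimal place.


Q = m_dot * Cp * (T2 - T1)
Q = 117 * 1.2 * (115 - 44)
Q = 117 * 1.2 * 71
Q = 9968.4 kJ/hr


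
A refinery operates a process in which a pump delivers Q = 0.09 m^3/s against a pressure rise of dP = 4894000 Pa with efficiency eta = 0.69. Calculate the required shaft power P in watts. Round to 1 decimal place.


P = Q * dP / eta
P = 0.09 * 4894000 / 0.69
P = 440460.0 / 0.69
P = 638347.8 W


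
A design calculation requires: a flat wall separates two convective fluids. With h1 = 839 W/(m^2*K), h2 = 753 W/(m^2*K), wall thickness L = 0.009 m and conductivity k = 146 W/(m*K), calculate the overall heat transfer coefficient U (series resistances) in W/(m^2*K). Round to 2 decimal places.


1/U = 1/h1 + L/k + 1/h2
1/U = 1/839 + 0.009/146 + 1/753
1/U = 0.0011918951 + 6.16438e-05 + 0.0013280212
1/U = 0.0025815601
U = 387.36 W/(m^2*K)


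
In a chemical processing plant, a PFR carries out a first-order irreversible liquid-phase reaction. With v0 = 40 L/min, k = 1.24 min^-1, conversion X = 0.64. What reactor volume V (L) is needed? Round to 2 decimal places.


V = (v0/k) * ln(1/(1-X))
V = (40/1.24) * ln(1/(1-0.64))
V = 32.258065 * ln(2.777778)
V = 32.258065 * 1.021651
V = 32.96 L


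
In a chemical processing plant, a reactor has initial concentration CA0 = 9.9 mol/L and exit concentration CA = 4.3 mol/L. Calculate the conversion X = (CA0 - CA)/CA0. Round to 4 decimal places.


X = (CA0 - CA) / CA0
X = (9.9 - 4.3) / 9.9
X = 5.6 / 9.9
X = 0.5657


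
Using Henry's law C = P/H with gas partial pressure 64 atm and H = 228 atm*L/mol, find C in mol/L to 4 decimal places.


C = P / H
C = 64 / 228
C = 0.2807 mol/L


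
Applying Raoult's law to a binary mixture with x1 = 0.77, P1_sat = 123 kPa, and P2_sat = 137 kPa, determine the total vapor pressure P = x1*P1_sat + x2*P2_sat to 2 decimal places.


P = x1*P1_sat + x2*P2_sat
x2 = 1 - x1 = 1 - 0.77 = 0.23
P = 0.77*123 + 0.23*137
P = 94.71 + 31.51
P = 126.22 kPa


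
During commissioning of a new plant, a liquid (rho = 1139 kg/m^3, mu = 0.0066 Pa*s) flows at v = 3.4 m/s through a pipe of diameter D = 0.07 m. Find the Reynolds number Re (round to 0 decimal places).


Re = rho * v * D / mu
Re = 1139 * 3.4 * 0.07 / 0.0066
Re = 271.082 / 0.0066
Re = 41073


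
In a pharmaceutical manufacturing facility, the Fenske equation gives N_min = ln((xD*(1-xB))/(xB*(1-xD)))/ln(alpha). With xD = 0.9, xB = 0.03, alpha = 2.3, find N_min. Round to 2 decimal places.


N_min = ln((xD*(1-xB))/(xB*(1-xD))) / ln(alpha)
Numerator inside ln: 0.873 / 0.003 = 291.0
ln(291.0) = 5.673323
ln(alpha) = ln(2.3) = 0.832909
N_min = 5.673323 / 0.832909 = 6.81


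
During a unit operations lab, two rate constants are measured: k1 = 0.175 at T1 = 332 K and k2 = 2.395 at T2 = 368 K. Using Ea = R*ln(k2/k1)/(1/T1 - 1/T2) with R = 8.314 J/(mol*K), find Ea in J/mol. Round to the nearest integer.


Ea = R * ln(k2/k1) / (1/T1 - 1/T2)
ln(k2/k1) = ln(2.395/0.175) = 2.6163525
1/T1 - 1/T2 = 1/332 - 1/368 = 0.000294656888
Ea = 8.314 * 2.6163525 / 0.000294656888
Ea = 73823 J/mol


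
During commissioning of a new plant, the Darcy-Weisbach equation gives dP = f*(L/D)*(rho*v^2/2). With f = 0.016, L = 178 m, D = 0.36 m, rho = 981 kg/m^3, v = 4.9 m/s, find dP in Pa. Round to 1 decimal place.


dP = f * (L/D) * (rho*v^2/2)
dP = 0.016 * (178/0.36) * (981*4.9^2/2)
L/D = 494.44444444
rho*v^2/2 = 981*24.01/2 = 11776.905
dP = 0.016 * 494.44444444 * 11776.905
dP = 93168.4 Pa


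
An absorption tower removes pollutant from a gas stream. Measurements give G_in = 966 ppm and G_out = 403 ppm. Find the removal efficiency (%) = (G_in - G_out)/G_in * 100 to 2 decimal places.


Efficiency = (G_in - G_out) / G_in * 100%
Efficiency = (966 - 403) / 966 * 100
Efficiency = 563 / 966 * 100
Efficiency = 58.28%


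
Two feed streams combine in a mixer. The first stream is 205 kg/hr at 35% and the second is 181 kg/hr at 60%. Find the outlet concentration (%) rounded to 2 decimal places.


Mass balance on solute: F1*x1 + F2*x2 = F3*x3
F3 = F1 + F2 = 205 + 181 = 386 kg/hr
x3 = (F1*x1 + F2*x2)/F3
x3 = (205*0.35 + 181*0.6) / 386
x3 = 46.72%


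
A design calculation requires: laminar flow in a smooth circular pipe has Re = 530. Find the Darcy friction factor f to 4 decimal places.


f = 64 / Re
f = 64 / 530
f = 0.1208


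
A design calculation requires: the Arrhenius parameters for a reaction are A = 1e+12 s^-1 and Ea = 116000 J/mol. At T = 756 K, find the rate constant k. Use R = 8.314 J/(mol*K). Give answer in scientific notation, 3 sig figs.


k = A * exp(-Ea/(R*T))
k = 1e+12 * exp(-116000 / (8.314 * 756))
k = 1e+12 * exp(-18.455515)
k = 9.66e+03


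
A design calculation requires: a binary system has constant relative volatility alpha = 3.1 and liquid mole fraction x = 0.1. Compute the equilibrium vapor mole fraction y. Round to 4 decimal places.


y = alpha*x / (1 + (alpha-1)*x)
y = 3.1*0.1 / (1 + (3.1-1)*0.1)
y = 0.31 / (1 + 0.21)
y = 0.31 / 1.21
y = 0.2562


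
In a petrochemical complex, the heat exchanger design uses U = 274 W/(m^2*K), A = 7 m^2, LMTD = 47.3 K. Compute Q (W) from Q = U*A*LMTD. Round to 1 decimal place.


Q = U * A * LMTD
Q = 274 * 7 * 47.3
Q = 90721.4 W


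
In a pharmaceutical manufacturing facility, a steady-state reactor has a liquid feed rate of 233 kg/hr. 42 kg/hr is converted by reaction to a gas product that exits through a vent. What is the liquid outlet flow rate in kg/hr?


Steady-state mass balance on the main outlet: F_out = F_in - F_removed
F_out = 233 - 42
F_out = 191 kg/hr


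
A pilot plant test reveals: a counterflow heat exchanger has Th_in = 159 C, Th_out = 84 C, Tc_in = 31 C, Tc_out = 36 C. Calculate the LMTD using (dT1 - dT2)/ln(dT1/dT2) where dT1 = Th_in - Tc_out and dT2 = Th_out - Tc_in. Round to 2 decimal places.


dT1 = Th_in - Tc_out = 159 - 36 = 123
dT2 = Th_out - Tc_in = 84 - 31 = 53
LMTD = (dT1 - dT2) / ln(dT1/dT2)
LMTD = (123 - 53) / ln(123/53)
LMTD = 83.15 K


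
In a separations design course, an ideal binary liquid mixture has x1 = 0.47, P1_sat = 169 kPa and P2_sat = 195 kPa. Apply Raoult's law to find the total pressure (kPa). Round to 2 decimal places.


P = x1*P1_sat + x2*P2_sat
x2 = 1 - x1 = 1 - 0.47 = 0.53
P = 0.47*169 + 0.53*195
P = 79.43 + 103.35
P = 182.78 kPa


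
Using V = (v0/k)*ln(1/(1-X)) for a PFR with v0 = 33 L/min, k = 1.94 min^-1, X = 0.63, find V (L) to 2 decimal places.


V = (v0/k) * ln(1/(1-X))
V = (33/1.94) * ln(1/(1-0.63))
V = 17.010309 * ln(2.702703)
V = 17.010309 * 0.994252
V = 16.91 L


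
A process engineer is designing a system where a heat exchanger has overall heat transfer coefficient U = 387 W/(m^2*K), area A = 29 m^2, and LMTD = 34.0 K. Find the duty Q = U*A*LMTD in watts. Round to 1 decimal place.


Q = U * A * LMTD
Q = 387 * 29 * 34.0
Q = 381582.0 W


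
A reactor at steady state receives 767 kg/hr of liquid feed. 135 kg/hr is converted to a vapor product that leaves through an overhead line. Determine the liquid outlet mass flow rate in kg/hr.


Steady-state mass balance on the main outlet: F_out = F_in - F_removed
F_out = 767 - 135
F_out = 632 kg/hr


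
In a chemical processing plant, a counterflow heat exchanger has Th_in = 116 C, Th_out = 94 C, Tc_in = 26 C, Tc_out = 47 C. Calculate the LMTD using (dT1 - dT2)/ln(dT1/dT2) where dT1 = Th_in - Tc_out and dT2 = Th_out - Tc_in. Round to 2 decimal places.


dT1 = Th_in - Tc_out = 116 - 47 = 69
dT2 = Th_out - Tc_in = 94 - 26 = 68
LMTD = (dT1 - dT2) / ln(dT1/dT2)
LMTD = (69 - 68) / ln(69/68)
LMTD = 68.50 K


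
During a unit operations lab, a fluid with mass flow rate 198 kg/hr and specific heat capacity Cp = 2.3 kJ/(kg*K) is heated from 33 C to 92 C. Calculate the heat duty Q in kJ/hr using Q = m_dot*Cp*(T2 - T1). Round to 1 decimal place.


Q = m_dot * Cp * (T2 - T1)
Q = 198 * 2.3 * (92 - 33)
Q = 198 * 2.3 * 59
Q = 26868.6 kJ/hr


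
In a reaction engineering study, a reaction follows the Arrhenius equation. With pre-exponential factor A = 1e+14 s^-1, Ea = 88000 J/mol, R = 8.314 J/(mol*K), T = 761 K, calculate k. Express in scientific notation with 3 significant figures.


k = A * exp(-Ea/(R*T))
k = 1e+14 * exp(-88000 / (8.314 * 761))
k = 1e+14 * exp(-13.908747)
k = 9.11e+07


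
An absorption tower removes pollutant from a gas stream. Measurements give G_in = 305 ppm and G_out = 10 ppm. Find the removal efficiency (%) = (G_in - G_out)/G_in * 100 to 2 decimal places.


Efficiency = (G_in - G_out) / G_in * 100%
Efficiency = (305 - 10) / 305 * 100
Efficiency = 295 / 305 * 100
Efficiency = 96.72%


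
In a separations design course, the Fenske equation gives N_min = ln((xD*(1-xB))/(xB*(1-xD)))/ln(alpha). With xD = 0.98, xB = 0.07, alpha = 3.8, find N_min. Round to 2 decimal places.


N_min = ln((xD*(1-xB))/(xB*(1-xD))) / ln(alpha)
Numerator inside ln: 0.9114 / 0.0014 = 651.0
ln(651.0) = 6.47851
ln(alpha) = ln(3.8) = 1.335001
N_min = 6.47851 / 1.335001 = 4.85


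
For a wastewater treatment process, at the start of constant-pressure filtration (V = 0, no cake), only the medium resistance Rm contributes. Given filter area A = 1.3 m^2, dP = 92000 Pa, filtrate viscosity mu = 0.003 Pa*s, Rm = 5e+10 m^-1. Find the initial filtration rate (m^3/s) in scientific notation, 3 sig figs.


rate = A * dP / (mu * Rm)
rate = 1.3 * 92000 / (0.003 * 5e+10)
rate = 119600.0 / 1.500e+08
rate = 7.97e-04 m^3/s


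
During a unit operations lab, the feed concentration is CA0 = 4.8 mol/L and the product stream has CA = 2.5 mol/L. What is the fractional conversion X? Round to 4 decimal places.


X = (CA0 - CA) / CA0
X = (4.8 - 2.5) / 4.8
X = 2.3 / 4.8
X = 0.4792


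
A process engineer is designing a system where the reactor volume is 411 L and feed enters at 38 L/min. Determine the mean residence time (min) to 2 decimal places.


tau = V / v0
tau = 411 / 38
tau = 10.82 min


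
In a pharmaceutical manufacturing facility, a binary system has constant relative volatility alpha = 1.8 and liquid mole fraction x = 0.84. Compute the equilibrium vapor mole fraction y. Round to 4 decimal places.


y = alpha*x / (1 + (alpha-1)*x)
y = 1.8*0.84 / (1 + (1.8-1)*0.84)
y = 1.512 / (1 + 0.672)
y = 1.512 / 1.672
y = 0.9043


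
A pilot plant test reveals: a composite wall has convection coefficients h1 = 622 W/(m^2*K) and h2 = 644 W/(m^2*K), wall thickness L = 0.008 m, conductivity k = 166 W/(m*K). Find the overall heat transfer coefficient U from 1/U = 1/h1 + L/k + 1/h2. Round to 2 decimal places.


1/U = 1/h1 + L/k + 1/h2
1/U = 1/622 + 0.008/166 + 1/644
1/U = 0.001607717 + 4.81928e-05 + 0.001552795
1/U = 0.0032087048
U = 311.65 W/(m^2*K)


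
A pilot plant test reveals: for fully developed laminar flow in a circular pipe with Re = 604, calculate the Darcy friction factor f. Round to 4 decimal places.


f = 64 / Re
f = 64 / 604
f = 0.1060


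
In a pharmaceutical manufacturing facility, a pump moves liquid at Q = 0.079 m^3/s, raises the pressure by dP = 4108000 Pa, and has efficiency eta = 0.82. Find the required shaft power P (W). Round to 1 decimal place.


P = Q * dP / eta
P = 0.079 * 4108000 / 0.82
P = 324532.0 / 0.82
P = 395770.7 W


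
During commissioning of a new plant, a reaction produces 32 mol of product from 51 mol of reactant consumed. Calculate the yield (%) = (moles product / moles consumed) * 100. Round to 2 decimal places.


Yield = (moles product / moles consumed) * 100%
Yield = (32 / 51) * 100
Yield = 0.6275 * 100
Yield = 62.75%


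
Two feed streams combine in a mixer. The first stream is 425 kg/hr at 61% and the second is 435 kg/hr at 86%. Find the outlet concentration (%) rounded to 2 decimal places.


Mass balance on solute: F1*x1 + F2*x2 = F3*x3
F3 = F1 + F2 = 425 + 435 = 860 kg/hr
x3 = (F1*x1 + F2*x2)/F3
x3 = (425*0.61 + 435*0.86) / 860
x3 = 73.65%


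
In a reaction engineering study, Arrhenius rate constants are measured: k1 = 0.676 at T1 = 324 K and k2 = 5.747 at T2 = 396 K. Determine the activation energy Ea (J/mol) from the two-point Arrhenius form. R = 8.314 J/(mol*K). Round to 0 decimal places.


Ea = R * ln(k2/k1) / (1/T1 - 1/T2)
ln(k2/k1) = ln(5.747/0.676) = 2.1402402
1/T1 - 1/T2 = 1/324 - 1/396 = 0.000561167228
Ea = 8.314 * 2.1402402 / 0.000561167228
Ea = 31709 J/mol


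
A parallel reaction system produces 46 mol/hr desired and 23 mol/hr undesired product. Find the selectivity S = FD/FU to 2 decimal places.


S = desired product rate / undesired product rate
S = 46 / 23
S = 2.00


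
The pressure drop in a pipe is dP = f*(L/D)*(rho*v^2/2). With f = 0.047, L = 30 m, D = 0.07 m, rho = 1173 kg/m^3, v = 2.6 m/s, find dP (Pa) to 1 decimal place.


dP = f * (L/D) * (rho*v^2/2)
dP = 0.047 * (30/0.07) * (1173*2.6^2/2)
L/D = 428.57142857
rho*v^2/2 = 1173*6.76/2 = 3964.74
dP = 0.047 * 428.57142857 * 3964.74
dP = 79861.2 Pa


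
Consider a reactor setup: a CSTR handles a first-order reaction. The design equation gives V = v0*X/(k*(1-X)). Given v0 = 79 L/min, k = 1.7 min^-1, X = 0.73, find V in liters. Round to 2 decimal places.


V = v0 * X / (k * (1 - X))
V = 79 * 0.73 / (1.7 * (1 - 0.73))
V = 57.67 / (1.7 * 0.27)
V = 57.67 / 0.459
V = 125.64 L


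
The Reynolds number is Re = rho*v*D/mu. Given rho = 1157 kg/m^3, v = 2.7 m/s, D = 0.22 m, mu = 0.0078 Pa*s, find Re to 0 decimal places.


Re = rho * v * D / mu
Re = 1157 * 2.7 * 0.22 / 0.0078
Re = 687.258 / 0.0078
Re = 88110


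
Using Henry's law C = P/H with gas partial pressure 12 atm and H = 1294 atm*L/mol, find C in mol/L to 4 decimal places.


C = P / H
C = 12 / 1294
C = 0.0093 mol/L


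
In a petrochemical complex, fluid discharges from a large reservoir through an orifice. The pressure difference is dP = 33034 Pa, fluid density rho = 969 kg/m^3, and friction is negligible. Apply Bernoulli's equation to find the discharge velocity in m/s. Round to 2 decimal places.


v = sqrt(2*dP/rho)
v = sqrt(2*33034/969)
v = sqrt(68.181631)
v = 8.26 m/s


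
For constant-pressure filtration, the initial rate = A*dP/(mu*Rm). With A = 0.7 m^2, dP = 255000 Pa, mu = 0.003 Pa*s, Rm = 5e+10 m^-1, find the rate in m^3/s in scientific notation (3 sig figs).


rate = A * dP / (mu * Rm)
rate = 0.7 * 255000 / (0.003 * 5e+10)
rate = 178500.0 / 1.500e+08
rate = 1.19e-03 m^3/s


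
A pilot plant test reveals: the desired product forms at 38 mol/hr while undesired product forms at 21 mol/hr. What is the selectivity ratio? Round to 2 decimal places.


S = desired product rate / undesired product rate
S = 38 / 21
S = 1.81


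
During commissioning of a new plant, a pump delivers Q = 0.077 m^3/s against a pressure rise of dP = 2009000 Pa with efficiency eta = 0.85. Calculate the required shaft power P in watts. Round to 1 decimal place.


P = Q * dP / eta
P = 0.077 * 2009000 / 0.85
P = 154693.0 / 0.85
P = 181991.8 W


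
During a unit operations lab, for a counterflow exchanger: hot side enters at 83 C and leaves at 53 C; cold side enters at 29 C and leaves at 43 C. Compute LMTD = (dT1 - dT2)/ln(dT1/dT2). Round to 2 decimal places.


dT1 = Th_in - Tc_out = 83 - 43 = 40
dT2 = Th_out - Tc_in = 53 - 29 = 24
LMTD = (dT1 - dT2) / ln(dT1/dT2)
LMTD = (40 - 24) / ln(40/24)
LMTD = 31.32 K


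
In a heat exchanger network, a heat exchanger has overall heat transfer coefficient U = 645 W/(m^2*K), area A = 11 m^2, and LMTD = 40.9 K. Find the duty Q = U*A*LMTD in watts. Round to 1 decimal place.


Q = U * A * LMTD
Q = 645 * 11 * 40.9
Q = 290185.5 W


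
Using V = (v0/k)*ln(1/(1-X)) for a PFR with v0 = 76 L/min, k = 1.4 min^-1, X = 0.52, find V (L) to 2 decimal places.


V = (v0/k) * ln(1/(1-X))
V = (76/1.4) * ln(1/(1-0.52))
V = 54.285714 * ln(2.083333)
V = 54.285714 * 0.733969
V = 39.84 L


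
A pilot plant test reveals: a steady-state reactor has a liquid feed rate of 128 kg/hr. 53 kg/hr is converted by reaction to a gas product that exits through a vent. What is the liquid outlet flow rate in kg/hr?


Steady-state mass balance on the main outlet: F_out = F_in - F_removed
F_out = 128 - 53
F_out = 75 kg/hr


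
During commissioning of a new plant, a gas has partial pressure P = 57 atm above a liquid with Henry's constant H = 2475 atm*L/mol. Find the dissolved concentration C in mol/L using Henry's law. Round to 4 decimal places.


C = P / H
C = 57 / 2475
C = 0.0230 mol/L


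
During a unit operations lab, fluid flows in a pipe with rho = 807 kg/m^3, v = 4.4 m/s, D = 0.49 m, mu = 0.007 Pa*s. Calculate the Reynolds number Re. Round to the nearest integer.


Re = rho * v * D / mu
Re = 807 * 4.4 * 0.49 / 0.007
Re = 1739.892 / 0.007
Re = 248556


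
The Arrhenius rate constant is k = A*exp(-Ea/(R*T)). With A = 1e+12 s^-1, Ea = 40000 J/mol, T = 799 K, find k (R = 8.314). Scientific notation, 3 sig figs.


k = A * exp(-Ea/(R*T))
k = 1e+12 * exp(-40000 / (8.314 * 799))
k = 1e+12 * exp(-6.021479)
k = 2.43e+09


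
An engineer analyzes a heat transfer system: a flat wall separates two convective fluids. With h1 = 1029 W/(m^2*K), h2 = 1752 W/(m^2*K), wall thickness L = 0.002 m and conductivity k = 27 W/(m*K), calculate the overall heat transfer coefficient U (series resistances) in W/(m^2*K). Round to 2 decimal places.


1/U = 1/h1 + L/k + 1/h2
1/U = 1/1029 + 0.002/27 + 1/1752
1/U = 0.0009718173 + 7.40741e-05 + 0.0005707763
1/U = 0.0016166677
U = 618.56 W/(m^2*K)


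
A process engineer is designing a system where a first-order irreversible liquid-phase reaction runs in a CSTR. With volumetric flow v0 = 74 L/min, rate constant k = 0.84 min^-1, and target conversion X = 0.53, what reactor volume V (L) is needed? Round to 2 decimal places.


V = v0 * X / (k * (1 - X))
V = 74 * 0.53 / (0.84 * (1 - 0.53))
V = 39.22 / (0.84 * 0.47)
V = 39.22 / 0.3948
V = 99.34 L


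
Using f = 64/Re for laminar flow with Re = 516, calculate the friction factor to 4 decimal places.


f = 64 / Re
f = 64 / 516
f = 0.1240


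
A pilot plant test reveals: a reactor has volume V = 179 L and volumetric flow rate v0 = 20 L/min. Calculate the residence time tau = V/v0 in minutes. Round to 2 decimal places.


tau = V / v0
tau = 179 / 20
tau = 8.95 min


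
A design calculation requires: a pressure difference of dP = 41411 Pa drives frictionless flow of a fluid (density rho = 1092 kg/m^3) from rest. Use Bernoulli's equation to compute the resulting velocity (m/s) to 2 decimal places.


v = sqrt(2*dP/rho)
v = sqrt(2*41411/1092)
v = sqrt(75.844322)
v = 8.71 m/s


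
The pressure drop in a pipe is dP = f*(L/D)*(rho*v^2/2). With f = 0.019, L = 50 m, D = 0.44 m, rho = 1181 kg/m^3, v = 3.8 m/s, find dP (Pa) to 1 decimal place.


dP = f * (L/D) * (rho*v^2/2)
dP = 0.019 * (50/0.44) * (1181*3.8^2/2)
L/D = 113.63636364
rho*v^2/2 = 1181*14.44/2 = 8526.82
dP = 0.019 * 113.63636364 * 8526.82
dP = 18410.2 Pa


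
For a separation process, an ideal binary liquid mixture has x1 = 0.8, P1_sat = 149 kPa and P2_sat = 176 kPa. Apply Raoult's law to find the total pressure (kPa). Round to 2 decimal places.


P = x1*P1_sat + x2*P2_sat
x2 = 1 - x1 = 1 - 0.8 = 0.2
P = 0.8*149 + 0.2*176
P = 119.2 + 35.2
P = 154.40 kPa


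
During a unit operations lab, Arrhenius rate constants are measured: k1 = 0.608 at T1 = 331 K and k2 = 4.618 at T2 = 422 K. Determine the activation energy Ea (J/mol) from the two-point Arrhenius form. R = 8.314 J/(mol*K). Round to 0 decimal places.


Ea = R * ln(k2/k1) / (1/T1 - 1/T2)
ln(k2/k1) = ln(4.618/0.608) = 2.0275421
1/T1 - 1/T2 = 1/331 - 1/422 = 0.00065147979
Ea = 8.314 * 2.0275421 / 0.00065147979
Ea = 25875 J/mol


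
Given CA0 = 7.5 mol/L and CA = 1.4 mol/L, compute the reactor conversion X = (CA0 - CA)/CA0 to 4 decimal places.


X = (CA0 - CA) / CA0
X = (7.5 - 1.4) / 7.5
X = 6.1 / 7.5
X = 0.8133


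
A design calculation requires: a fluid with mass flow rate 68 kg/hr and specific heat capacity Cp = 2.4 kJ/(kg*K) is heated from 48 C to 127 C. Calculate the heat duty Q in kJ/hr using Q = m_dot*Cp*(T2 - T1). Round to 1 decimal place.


Q = m_dot * Cp * (T2 - T1)
Q = 68 * 2.4 * (127 - 48)
Q = 68 * 2.4 * 79
Q = 12892.8 kJ/hr


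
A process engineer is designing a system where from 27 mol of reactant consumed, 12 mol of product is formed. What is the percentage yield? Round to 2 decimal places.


Yield = (moles product / moles consumed) * 100%
Yield = (12 / 27) * 100
Yield = 0.4444 * 100
Yield = 44.44%


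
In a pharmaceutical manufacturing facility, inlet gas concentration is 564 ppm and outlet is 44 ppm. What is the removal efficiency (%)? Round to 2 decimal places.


Efficiency = (G_in - G_out) / G_in * 100%
Efficiency = (564 - 44) / 564 * 100
Efficiency = 520 / 564 * 100
Efficiency = 92.20%


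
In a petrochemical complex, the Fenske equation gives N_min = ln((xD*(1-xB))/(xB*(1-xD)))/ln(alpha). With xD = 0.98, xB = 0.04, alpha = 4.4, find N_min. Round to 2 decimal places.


N_min = ln((xD*(1-xB))/(xB*(1-xD))) / ln(alpha)
Numerator inside ln: 0.9408 / 0.0008 = 1176.0
ln(1176.0) = 7.069874
ln(alpha) = ln(4.4) = 1.481605
N_min = 7.069874 / 1.481605 = 4.77


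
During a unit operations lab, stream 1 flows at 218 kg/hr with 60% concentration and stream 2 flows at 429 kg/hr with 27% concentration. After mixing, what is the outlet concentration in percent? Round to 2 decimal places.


Mass balance on solute: F1*x1 + F2*x2 = F3*x3
F3 = F1 + F2 = 218 + 429 = 647 kg/hr
x3 = (F1*x1 + F2*x2)/F3
x3 = (218*0.6 + 429*0.27) / 647
x3 = 38.12%


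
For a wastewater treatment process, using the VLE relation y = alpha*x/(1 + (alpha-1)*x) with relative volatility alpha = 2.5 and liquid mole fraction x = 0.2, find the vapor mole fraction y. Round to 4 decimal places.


y = alpha*x / (1 + (alpha-1)*x)
y = 2.5*0.2 / (1 + (2.5-1)*0.2)
y = 0.5 / (1 + 0.3)
y = 0.5 / 1.3
y = 0.3846


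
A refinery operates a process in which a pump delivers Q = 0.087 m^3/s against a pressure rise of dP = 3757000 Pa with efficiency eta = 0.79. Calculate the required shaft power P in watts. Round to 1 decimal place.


P = Q * dP / eta
P = 0.087 * 3757000 / 0.79
P = 326859.0 / 0.79
P = 413745.6 W


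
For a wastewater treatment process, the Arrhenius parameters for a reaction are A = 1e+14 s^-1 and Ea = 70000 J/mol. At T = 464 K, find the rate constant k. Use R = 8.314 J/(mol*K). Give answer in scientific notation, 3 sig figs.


k = A * exp(-Ea/(R*T))
k = 1e+14 * exp(-70000 / (8.314 * 464))
k = 1e+14 * exp(-18.145546)
k = 1.32e+06


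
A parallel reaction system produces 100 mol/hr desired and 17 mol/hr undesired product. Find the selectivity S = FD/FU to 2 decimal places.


S = desired product rate / undesired product rate
S = 100 / 17
S = 5.88


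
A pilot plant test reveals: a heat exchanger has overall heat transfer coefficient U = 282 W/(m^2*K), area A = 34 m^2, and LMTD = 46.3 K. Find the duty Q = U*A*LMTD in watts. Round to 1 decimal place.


Q = U * A * LMTD
Q = 282 * 34 * 46.3
Q = 443924.4 W


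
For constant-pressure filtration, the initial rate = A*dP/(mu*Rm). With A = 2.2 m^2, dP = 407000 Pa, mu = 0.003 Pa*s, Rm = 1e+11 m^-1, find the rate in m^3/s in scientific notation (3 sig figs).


rate = A * dP / (mu * Rm)
rate = 2.2 * 407000 / (0.003 * 1e+11)
rate = 895400.0 / 3.000e+08
rate = 2.98e-03 m^3/s


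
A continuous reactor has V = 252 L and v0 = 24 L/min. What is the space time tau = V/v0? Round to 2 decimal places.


tau = V / v0
tau = 252 / 24
tau = 10.50 min


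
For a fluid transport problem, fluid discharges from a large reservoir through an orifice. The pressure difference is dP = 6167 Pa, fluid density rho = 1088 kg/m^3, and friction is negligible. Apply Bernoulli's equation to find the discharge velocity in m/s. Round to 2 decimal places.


v = sqrt(2*dP/rho)
v = sqrt(2*6167/1088)
v = sqrt(11.336397)
v = 3.37 m/s


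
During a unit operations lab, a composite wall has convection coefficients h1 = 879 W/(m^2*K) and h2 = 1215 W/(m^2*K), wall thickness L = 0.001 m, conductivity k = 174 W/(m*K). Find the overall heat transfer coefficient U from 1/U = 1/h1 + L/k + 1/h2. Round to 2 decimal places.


1/U = 1/h1 + L/k + 1/h2
1/U = 1/879 + 0.001/174 + 1/1215
1/U = 0.0011376564 + 5.7471e-06 + 0.0008230453
1/U = 0.0019664488
U = 508.53 W/(m^2*K)


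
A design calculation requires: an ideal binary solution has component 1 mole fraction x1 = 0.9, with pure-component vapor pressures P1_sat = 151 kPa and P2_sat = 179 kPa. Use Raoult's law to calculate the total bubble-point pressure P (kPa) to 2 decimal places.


P = x1*P1_sat + x2*P2_sat
x2 = 1 - x1 = 1 - 0.9 = 0.1
P = 0.9*151 + 0.1*179
P = 135.9 + 17.9
P = 153.80 kPa


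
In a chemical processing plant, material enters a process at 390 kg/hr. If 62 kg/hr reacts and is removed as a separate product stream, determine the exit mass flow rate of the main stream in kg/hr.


Steady-state mass balance on the main outlet: F_out = F_in - F_removed
F_out = 390 - 62
F_out = 328 kg/hr


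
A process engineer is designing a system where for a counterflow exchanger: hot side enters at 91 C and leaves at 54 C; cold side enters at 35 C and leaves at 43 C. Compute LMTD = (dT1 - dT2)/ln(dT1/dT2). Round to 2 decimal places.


dT1 = Th_in - Tc_out = 91 - 43 = 48
dT2 = Th_out - Tc_in = 54 - 35 = 19
LMTD = (dT1 - dT2) / ln(dT1/dT2)
LMTD = (48 - 19) / ln(48/19)
LMTD = 31.29 K


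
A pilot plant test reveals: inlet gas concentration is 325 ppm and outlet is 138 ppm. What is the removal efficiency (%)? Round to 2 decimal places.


Efficiency = (G_in - G_out) / G_in * 100%
Efficiency = (325 - 138) / 325 * 100
Efficiency = 187 / 325 * 100
Efficiency = 57.54%


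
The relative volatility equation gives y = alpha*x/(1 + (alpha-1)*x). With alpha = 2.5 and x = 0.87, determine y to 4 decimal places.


y = alpha*x / (1 + (alpha-1)*x)
y = 2.5*0.87 / (1 + (2.5-1)*0.87)
y = 2.175 / (1 + 1.305)
y = 2.175 / 2.305
y = 0.9436


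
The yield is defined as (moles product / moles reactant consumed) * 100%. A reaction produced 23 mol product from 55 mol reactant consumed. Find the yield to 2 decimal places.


Yield = (moles product / moles consumed) * 100%
Yield = (23 / 55) * 100
Yield = 0.4182 * 100
Yield = 41.82%


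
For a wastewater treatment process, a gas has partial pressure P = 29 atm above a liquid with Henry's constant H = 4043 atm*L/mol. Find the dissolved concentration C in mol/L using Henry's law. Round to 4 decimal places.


C = P / H
C = 29 / 4043
C = 0.0072 mol/L


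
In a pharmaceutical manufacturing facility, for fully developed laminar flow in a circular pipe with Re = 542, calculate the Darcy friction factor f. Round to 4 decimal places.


f = 64 / Re
f = 64 / 542
f = 0.1181


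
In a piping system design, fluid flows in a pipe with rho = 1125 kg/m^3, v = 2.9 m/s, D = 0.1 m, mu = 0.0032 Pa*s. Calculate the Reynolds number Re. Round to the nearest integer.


Re = rho * v * D / mu
Re = 1125 * 2.9 * 0.1 / 0.0032
Re = 326.25 / 0.0032
Re = 101953


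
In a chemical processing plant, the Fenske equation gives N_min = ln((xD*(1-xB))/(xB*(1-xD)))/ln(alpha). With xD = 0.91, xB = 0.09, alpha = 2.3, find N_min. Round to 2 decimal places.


N_min = ln((xD*(1-xB))/(xB*(1-xD))) / ln(alpha)
Numerator inside ln: 0.8281 / 0.0081 = 102.234568
ln(102.234568) = 4.62727
ln(alpha) = ln(2.3) = 0.832909
N_min = 4.62727 / 0.832909 = 5.56


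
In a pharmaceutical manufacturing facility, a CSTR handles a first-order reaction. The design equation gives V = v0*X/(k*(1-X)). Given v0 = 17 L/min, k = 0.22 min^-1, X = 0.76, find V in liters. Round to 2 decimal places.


V = v0 * X / (k * (1 - X))
V = 17 * 0.76 / (0.22 * (1 - 0.76))
V = 12.92 / (0.22 * 0.24)
V = 12.92 / 0.0528
V = 244.70 L


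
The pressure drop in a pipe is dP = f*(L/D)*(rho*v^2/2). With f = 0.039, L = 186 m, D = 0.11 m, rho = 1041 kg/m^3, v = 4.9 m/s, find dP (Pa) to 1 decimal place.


dP = f * (L/D) * (rho*v^2/2)
dP = 0.039 * (186/0.11) * (1041*4.9^2/2)
L/D = 1690.90909091
rho*v^2/2 = 1041*24.01/2 = 12497.205
dP = 0.039 * 1690.90909091 * 12497.205
dP = 824133.9 Pa


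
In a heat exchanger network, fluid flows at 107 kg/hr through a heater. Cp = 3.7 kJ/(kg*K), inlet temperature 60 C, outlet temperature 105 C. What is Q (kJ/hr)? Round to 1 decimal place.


Q = m_dot * Cp * (T2 - T1)
Q = 107 * 3.7 * (105 - 60)
Q = 107 * 3.7 * 45
Q = 17815.5 kJ/hr
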